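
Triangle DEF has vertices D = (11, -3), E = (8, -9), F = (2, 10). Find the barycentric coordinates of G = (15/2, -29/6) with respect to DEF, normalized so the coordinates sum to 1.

Signed area of the reference triangle: [DEF] = ½·(11·(-9−10) + 8·(10−(-3)) + 2·(-3−(-9))) = ½·(-209 + 104 + 12) = -93/2.
[GEF] = ½·((15/2)·(-9−10) + 8·(10−(-29/6)) + 2·(-29/6−(-9))) = ½·(-285/2 + 356/3 + 25/3) = -31/4, so the D-coordinate is (-31/4)/(-93/2) = 1/6.
[DGF] = ½·(11·(-29/6−10) + (15/2)·(10−(-3)) + 2·(-3−(-29/6))) = ½·(-979/6 + 195/2 + 11/3) = -31, so the E-coordinate is 2/3.
[DEG] = ½·(11·(-9−(-29/6)) + 8·(-29/6−(-3)) + (15/2)·(-3−(-9))) = ½·(-275/6 − 44/3 + 45) = -31/4, so the F-coordinate is 1/6.
Check: 1/6 + 2/3 + 1/6 = 1.

(1/6, 2/3, 1/6)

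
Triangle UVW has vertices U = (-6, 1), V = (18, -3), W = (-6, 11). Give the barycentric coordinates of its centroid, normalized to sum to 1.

(1/3, 1/3, 1/3)

The centroid is the average of the vertices, so each weight is 1/3.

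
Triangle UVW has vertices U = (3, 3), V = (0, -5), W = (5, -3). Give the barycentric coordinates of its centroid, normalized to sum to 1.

The centroid is the average of the vertices, so each weight is 1/3.

(1/3, 1/3, 1/3)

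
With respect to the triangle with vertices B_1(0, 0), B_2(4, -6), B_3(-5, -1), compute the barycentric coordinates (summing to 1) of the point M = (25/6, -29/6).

(1/3, 5/6, -1/6)

Signed area of the reference triangle: [B_1B_2B_3] = ½·(0·(-6−(-1)) + 4·(-1−0) + (-5)·(0−(-6))) = ½·(0 − 4 − 30) = -17.
[MB_2B_3] = ½·((25/6)·(-6−(-1)) + 4·(-1−(-29/6)) + (-5)·(-29/6−(-6))) = ½·(-125/6 + 46/3 − 35/6) = -17/3, so the B_1-coordinate is (-17/3)/(-17) = 1/3.
[B_1MB_3] = ½·(0·(-29/6−(-1)) + (25/6)·(-1−0) + (-5)·(0−(-29/6))) = ½·(0 − 25/6 − 145/6) = -85/6, so the B_2-coordinate is 5/6.
[B_1B_2M] = ½·(0·(-6−(-29/6)) + 4·(-29/6−0) + (25/6)·(0−(-6))) = ½·(0 − 58/3 + 25) = 17/6, so the B_3-coordinate is -1/6.
Check: 1/3 + 5/6 − 1/6 = 1.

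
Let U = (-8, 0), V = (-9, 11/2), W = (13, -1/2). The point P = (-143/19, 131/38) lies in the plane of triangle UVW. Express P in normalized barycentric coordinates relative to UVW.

Signed area of the reference triangle: [UVW] = ½·((-8)·(11/2−(-1/2)) + (-9)·(-1/2−0) + 13·(0−(11/2))) = ½·(-48 + 9/2 − 143/2) = -115/2.
[PVW] = ½·((-143/19)·(11/2−(-1/2)) + (-9)·(-1/2−(131/38)) + 13·(131/38−(11/2))) = ½·(-858/19 + 675/19 − 507/19) = -345/19, so the U-coordinate is (-345/19)/(-115/2) = 6/19.
[UPW] = ½·((-8)·(131/38−(-1/2)) + (-143/19)·(-1/2−0) + 13·(0−(131/38))) = ½·(-600/19 + 143/38 − 1703/38) = -690/19, so the V-coordinate is 12/19.
[UVP] = ½·((-8)·(11/2−(131/38)) + (-9)·(131/38−0) + (-143/19)·(0−(11/2))) = ½·(-312/19 − 1179/38 + 1573/38) = -115/38, so the W-coordinate is 1/19.

(6/19, 12/19, 1/19)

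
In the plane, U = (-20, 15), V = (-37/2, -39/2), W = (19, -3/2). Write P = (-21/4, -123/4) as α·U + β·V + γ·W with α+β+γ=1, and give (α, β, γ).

Signed area of the reference triangle: [UVW] = ½·((-20)·(-39/2−(-3/2)) + (-37/2)·(-3/2−15) + 19·(15−(-39/2))) = ½·(360 + 1221/4 + 1311/2) = 5283/8.
[PVW] = ½·((-21/4)·(-39/2−(-3/2)) + (-37/2)·(-3/2−(-123/4)) + 19·(-123/4−(-39/2))) = ½·(189/2 − 4329/8 − 855/4) = -5283/16, so the U-coordinate is (-5283/16)/(5283/8) = -1/2.
[UPW] = ½·((-20)·(-123/4−(-3/2)) + (-21/4)·(-3/2−15) + 19·(15−(-123/4))) = ½·(585 + 693/8 + 3477/4) = 12327/16, so the V-coordinate is 7/6.
[UVP] = ½·((-20)·(-39/2−(-123/4)) + (-37/2)·(-123/4−15) + (-21/4)·(15−(-39/2))) = ½·(-225 + 6771/8 − 1449/8) = 1761/8, so the W-coordinate is 1/3.
Check: -1/2 + 7/6 + 1/3 = 1.

(-1/2, 7/6, 1/3)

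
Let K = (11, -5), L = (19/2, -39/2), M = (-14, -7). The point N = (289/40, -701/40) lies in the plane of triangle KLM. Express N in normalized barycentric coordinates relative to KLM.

(1/20, 17/20, 1/10)

Signed area of the reference triangle: [KLM] = ½·(11·(-39/2−(-7)) + (19/2)·(-7−(-5)) + (-14)·(-5−(-39/2))) = ½·(-275/2 − 19 − 203) = -719/4.
[NLM] = ½·((289/40)·(-39/2−(-7)) + (19/2)·(-7−(-701/40)) + (-14)·(-701/40−(-39/2))) = ½·(-1445/16 + 7999/80 − 553/20) = -719/80, so the K-coordinate is (-719/80)/(-719/4) = 1/20.
[KNM] = ½·(11·(-701/40−(-7)) + (289/40)·(-7−(-5)) + (-14)·(-5−(-701/40))) = ½·(-4631/40 − 289/20 − 3507/20) = -12223/80, so the L-coordinate is 17/20.
[KLN] = ½·(11·(-39/2−(-701/40)) + (19/2)·(-701/40−(-5)) + (289/40)·(-5−(-39/2))) = ½·(-869/40 − 9519/80 + 8381/80) = -719/40, so the M-coordinate is 1/10.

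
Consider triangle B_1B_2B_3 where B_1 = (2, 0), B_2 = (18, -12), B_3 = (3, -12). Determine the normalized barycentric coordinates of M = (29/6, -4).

(2/3, 1/6, 1/6)

Signed area of the reference triangle: [B_1B_2B_3] = ½·(2·(-12−(-12)) + 18·(-12−0) + 3·(0−(-12))) = ½·(0 − 216 + 36) = -90.
[MB_2B_3] = ½·((29/6)·(-12−(-12)) + 18·(-12−(-4)) + 3·(-4−(-12))) = ½·(0 − 144 + 24) = -60, so the B_1-coordinate is (-60)/(-90) = 2/3.
[B_1MB_3] = ½·(2·(-4−(-12)) + (29/6)·(-12−0) + 3·(0−(-4))) = ½·(16 − 58 + 12) = -15, so the B_2-coordinate is 1/6.
[B_1B_2M] = ½·(2·(-12−(-4)) + 18·(-4−0) + (29/6)·(0−(-12))) = ½·(-16 − 72 + 58) = -15, so the B_3-coordinate is 1/6.
Check: 2/3 + 1/6 + 1/6 = 1.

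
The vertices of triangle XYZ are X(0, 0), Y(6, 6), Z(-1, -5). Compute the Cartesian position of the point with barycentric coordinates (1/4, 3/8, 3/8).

W = (1/4)·X + (3/8)·Y + (3/8)·Z.
x-coordinate: (1/4)·0 + (3/8)·6 + (3/8)·(-1) = 15/8.
y-coordinate: (1/4)·0 + (3/8)·6 + (3/8)·(-5) = 3/8.

(15/8, 3/8)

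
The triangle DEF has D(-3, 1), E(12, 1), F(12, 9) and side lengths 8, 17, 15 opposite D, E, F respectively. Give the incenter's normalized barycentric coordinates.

(1/5, 17/40, 3/8)

The incenter has barycentric coordinates proportional to the opposite side lengths: (8 : 17 : 15).
Normalizing by 8+17+15 = 40 gives (1/5, 17/40, 3/8).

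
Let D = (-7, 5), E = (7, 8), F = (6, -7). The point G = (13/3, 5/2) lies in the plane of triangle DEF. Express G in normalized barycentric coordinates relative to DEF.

(1/6, 1/2, 1/3)

Signed area of the reference triangle: [DEF] = ½·((-7)·(8−(-7)) + 7·(-7−5) + 6·(5−8)) = ½·(-105 − 84 − 18) = -207/2.
[GEF] = ½·((13/3)·(8−(-7)) + 7·(-7−(5/2)) + 6·(5/2−8)) = ½·(65 − 133/2 − 33) = -69/4, so the D-coordinate is (-69/4)/(-207/2) = 1/6.
[DGF] = ½·((-7)·(5/2−(-7)) + (13/3)·(-7−5) + 6·(5−(5/2))) = ½·(-133/2 − 52 + 15) = -207/4, so the E-coordinate is 1/2.
[DEG] = ½·((-7)·(8−(5/2)) + 7·(5/2−5) + (13/3)·(5−8)) = ½·(-77/2 − 35/2 − 13) = -69/2, so the F-coordinate is 1/3.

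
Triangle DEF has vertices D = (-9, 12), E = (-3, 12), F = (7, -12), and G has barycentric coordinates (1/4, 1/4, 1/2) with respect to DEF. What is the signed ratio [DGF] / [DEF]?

The signed ratio [DGF]/[DEF] equals the barycentric coordinate of G at vertex E, which is 1/4.

1/4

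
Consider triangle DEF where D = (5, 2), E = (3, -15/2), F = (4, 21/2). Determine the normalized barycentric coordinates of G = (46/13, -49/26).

(2/13, 8/13, 3/13)

Signed area of the reference triangle: [DEF] = ½·(5·(-15/2−(21/2)) + 3·(21/2−2) + 4·(2−(-15/2))) = ½·(-90 + 51/2 + 38) = -53/4.
[GEF] = ½·((46/13)·(-15/2−(21/2)) + 3·(21/2−(-49/26)) + 4·(-49/26−(-15/2))) = ½·(-828/13 + 483/13 + 292/13) = -53/26, so the D-coordinate is (-53/26)/(-53/4) = 2/13.
[DGF] = ½·(5·(-49/26−(21/2)) + (46/13)·(21/2−2) + 4·(2−(-49/26))) = ½·(-805/13 + 391/13 + 202/13) = -106/13, so the E-coordinate is 8/13.
[DEG] = ½·(5·(-15/2−(-49/26)) + 3·(-49/26−2) + (46/13)·(2−(-15/2))) = ½·(-365/13 − 303/26 + 437/13) = -159/52, so the F-coordinate is 3/13.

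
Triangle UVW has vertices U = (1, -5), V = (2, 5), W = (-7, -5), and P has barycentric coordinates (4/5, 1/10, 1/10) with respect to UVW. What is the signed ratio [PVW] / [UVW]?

4/5

The signed ratio [PVW]/[UVW] equals the barycentric coordinate of P at vertex U, which is 4/5.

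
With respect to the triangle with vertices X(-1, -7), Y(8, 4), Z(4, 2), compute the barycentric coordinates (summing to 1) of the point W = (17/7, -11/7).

Signed area of the reference triangle: [XYZ] = ½·((-1)·(4−2) + 8·(2−(-7)) + 4·(-7−4)) = ½·(-2 + 72 − 44) = 13.
[WYZ] = ½·((17/7)·(4−2) + 8·(2−(-11/7)) + 4·(-11/7−4)) = ½·(34/7 + 200/7 − 156/7) = 39/7, so the X-coordinate is (39/7)/13 = 3/7.
[XWZ] = ½·((-1)·(-11/7−2) + (17/7)·(2−(-7)) + 4·(-7−(-11/7))) = ½·(25/7 + 153/7 − 152/7) = 13/7, so the Y-coordinate is 1/7.
[XYW] = ½·((-1)·(4−(-11/7)) + 8·(-11/7−(-7)) + (17/7)·(-7−4)) = ½·(-39/7 + 304/7 − 187/7) = 39/7, so the Z-coordinate is 3/7.
Check: 3/7 + 1/7 + 3/7 = 1.

(3/7, 1/7, 3/7)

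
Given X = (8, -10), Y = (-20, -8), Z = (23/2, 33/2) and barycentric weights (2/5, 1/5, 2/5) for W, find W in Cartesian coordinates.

W = (2/5)·X + (1/5)·Y + (2/5)·Z.
x-coordinate: (2/5)·8 + (1/5)·(-20) + (2/5)·(23/2) = 19/5.
y-coordinate: (2/5)·(-10) + (1/5)·(-8) + (2/5)·(33/2) = 1.

(19/5, 1)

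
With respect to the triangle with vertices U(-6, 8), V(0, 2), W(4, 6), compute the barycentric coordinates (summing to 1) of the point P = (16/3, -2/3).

(-2/3, 4/3, 1/3)

Signed area of the reference triangle: [UVW] = ½·((-6)·(2−6) + 0·(6−8) + 4·(8−2)) = ½·(24 + 0 + 24) = 24.
[PVW] = ½·((16/3)·(2−6) + 0·(6−(-2/3)) + 4·(-2/3−2)) = ½·(-64/3 + 0 − 32/3) = -16, so the U-coordinate is (-16)/24 = -2/3.
[UPW] = ½·((-6)·(-2/3−6) + (16/3)·(6−8) + 4·(8−(-2/3))) = ½·(40 − 32/3 + 104/3) = 32, so the V-coordinate is 4/3.
[UVP] = ½·((-6)·(2−(-2/3)) + 0·(-2/3−8) + (16/3)·(8−2)) = ½·(-16 + 0 + 32) = 8, so the W-coordinate is 1/3.
Check: -2/3 + 4/3 + 1/3 = 1.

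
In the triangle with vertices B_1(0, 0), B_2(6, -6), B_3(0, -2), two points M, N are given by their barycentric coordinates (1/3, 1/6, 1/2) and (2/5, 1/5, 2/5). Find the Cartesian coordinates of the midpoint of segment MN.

Barycentric coordinates of the midpoint are the average: (11/30, 11/60, 9/20).
Converting: (11/30)·B_1 + (11/60)·B_2 + (9/20)·B_3 = (11/10, -2).

(11/10, -2)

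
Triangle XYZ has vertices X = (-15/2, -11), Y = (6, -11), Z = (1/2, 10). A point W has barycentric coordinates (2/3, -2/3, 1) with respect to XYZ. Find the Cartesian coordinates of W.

W = (2/3)·X + (-2/3)·Y + 1·Z.
x-coordinate: (2/3)·(-15/2) + (-2/3)·6 + 1·(1/2) = -17/2.
y-coordinate: (2/3)·(-11) + (-2/3)·(-11) + 1·10 = 10.

(-17/2, 10)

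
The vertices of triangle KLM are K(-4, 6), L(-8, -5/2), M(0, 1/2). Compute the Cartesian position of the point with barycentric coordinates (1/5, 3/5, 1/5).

N = (1/5)·K + (3/5)·L + (1/5)·M.
x-coordinate: (1/5)·(-4) + (3/5)·(-8) + (1/5)·0 = -28/5.
y-coordinate: (1/5)·6 + (3/5)·(-5/2) + (1/5)·(1/2) = -1/5.

(-28/5, -1/5)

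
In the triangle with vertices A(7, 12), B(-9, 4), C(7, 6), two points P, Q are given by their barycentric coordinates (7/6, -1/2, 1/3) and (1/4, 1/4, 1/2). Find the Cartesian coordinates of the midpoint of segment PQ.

(9, 21/2)

Barycentric coordinates of the midpoint are the average: (17/24, -1/8, 5/12).
Converting: (17/24)·A + (-1/8)·B + (5/12)·C = (9, 21/2).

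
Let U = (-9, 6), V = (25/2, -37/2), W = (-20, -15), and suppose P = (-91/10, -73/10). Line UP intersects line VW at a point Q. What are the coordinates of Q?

(-55/6, -97/6)

Barycentric coordinates of P with respect to UVW: (2/5, 1/5, 2/5).
On side VW the U-coordinate is zero; dropping P's U-weight 2/5 and renormalizing the remaining 1/5 : 2/5 gives weights 1/3, 2/3 on V, W.
Q = (1/3)·(25/2, -37/2) + (2/3)·(-20, -15) = (-55/6, -97/6).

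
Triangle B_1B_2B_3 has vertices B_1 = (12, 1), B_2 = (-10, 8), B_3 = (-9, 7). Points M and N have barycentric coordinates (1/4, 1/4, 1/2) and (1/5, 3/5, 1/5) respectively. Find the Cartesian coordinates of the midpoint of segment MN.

Barycentric coordinates of the midpoint are the average: (9/40, 17/40, 7/20).
Converting: (9/40)·B_1 + (17/40)·B_2 + (7/20)·B_3 = (-47/10, 243/40).

(-47/10, 243/40)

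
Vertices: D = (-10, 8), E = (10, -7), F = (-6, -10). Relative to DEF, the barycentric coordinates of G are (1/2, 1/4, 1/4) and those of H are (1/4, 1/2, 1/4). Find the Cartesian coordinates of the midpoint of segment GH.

Barycentric coordinates of the midpoint are the average: (3/8, 3/8, 1/4).
Converting: (3/8)·D + (3/8)·E + (1/4)·F = (-3/2, -17/8).

(-3/2, -17/8)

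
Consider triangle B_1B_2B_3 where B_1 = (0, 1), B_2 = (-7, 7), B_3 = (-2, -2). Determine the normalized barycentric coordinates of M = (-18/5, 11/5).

Signed area of the reference triangle: [B_1B_2B_3] = ½·(0·(7−(-2)) + (-7)·(-2−1) + (-2)·(1−7)) = ½·(0 + 21 + 12) = 33/2.
[MB_2B_3] = ½·((-18/5)·(7−(-2)) + (-7)·(-2−(11/5)) + (-2)·(11/5−7)) = ½·(-162/5 + 147/5 + 48/5) = 33/10, so the B_1-coordinate is (33/10)/(33/2) = 1/5.
[B_1MB_3] = ½·(0·(11/5−(-2)) + (-18/5)·(-2−1) + (-2)·(1−(11/5))) = ½·(0 + 54/5 + 12/5) = 33/5, so the B_2-coordinate is 2/5.
[B_1B_2M] = ½·(0·(7−(11/5)) + (-7)·(11/5−1) + (-18/5)·(1−7)) = ½·(0 − 42/5 + 108/5) = 33/5, so the B_3-coordinate is 2/5.
Check: 1/5 + 2/5 + 2/5 = 1.

(1/5, 2/5, 2/5)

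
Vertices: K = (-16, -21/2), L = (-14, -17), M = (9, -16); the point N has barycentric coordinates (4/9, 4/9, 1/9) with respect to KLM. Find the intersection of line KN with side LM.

Line KN meets LM where the K-coordinate vanishes; zeroing N's K-weight and renormalizing leaves L, M-weights 4/9 : 1/9 → (4/5, 1/5).
So J = (4/5)·L + (1/5)·M = (-47/5, -84/5).

(-47/5, -84/5)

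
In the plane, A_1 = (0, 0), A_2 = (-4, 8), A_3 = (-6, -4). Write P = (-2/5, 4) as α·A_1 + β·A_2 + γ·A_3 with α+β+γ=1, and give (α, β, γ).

(4/5, 2/5, -1/5)

Signed area of the reference triangle: [A_1A_2A_3] = ½·(0·(8−(-4)) + (-4)·(-4−0) + (-6)·(0−8)) = ½·(0 + 16 + 48) = 32.
[PA_2A_3] = ½·((-2/5)·(8−(-4)) + (-4)·(-4−4) + (-6)·(4−8)) = ½·(-24/5 + 32 + 24) = 128/5, so the A_1-coordinate is (128/5)/32 = 4/5.
[A_1PA_3] = ½·(0·(4−(-4)) + (-2/5)·(-4−0) + (-6)·(0−4)) = ½·(0 + 8/5 + 24) = 64/5, so the A_2-coordinate is 2/5.
[A_1A_2P] = ½·(0·(8−4) + (-4)·(4−0) + (-2/5)·(0−8)) = ½·(0 − 16 + 16/5) = -32/5, so the A_3-coordinate is -1/5.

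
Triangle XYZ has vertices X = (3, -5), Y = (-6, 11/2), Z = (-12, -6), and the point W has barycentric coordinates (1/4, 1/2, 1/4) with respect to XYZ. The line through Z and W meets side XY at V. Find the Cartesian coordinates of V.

(-3, 2)

Line ZW meets XY where the Z-coordinate vanishes; zeroing W's Z-weight and renormalizing leaves X, Y-weights 1/4 : 1/2 → (1/3, 2/3).
So V = (1/3)·X + (2/3)·Y = (-3, 2).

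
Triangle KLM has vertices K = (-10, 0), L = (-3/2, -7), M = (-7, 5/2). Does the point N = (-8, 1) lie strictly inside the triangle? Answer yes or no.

yes

Barycentric coordinates of N: (71/169, 8/169, 90/169).
The three coordinates are positive, positive, positive; a point is interior exactly when all three are positive.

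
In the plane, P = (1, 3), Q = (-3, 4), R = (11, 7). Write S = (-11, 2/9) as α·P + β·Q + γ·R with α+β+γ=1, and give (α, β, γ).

Signed area of the reference triangle: [PQR] = ½·(1·(4−7) + (-3)·(7−3) + 11·(3−4)) = ½·(-3 − 12 − 11) = -13.
[SQR] = ½·((-11)·(4−7) + (-3)·(7−(2/9)) + 11·(2/9−4)) = ½·(33 − 61/3 − 374/9) = -130/9, so the P-coordinate is (-130/9)/(-13) = 10/9.
[PSR] = ½·(1·(2/9−7) + (-11)·(7−3) + 11·(3−(2/9))) = ½·(-61/9 − 44 + 275/9) = -91/9, so the Q-coordinate is 7/9.
[PQS] = ½·(1·(4−(2/9)) + (-3)·(2/9−3) + (-11)·(3−4)) = ½·(34/9 + 25/3 + 11) = 104/9, so the R-coordinate is -8/9.
Check: 10/9 + 7/9 − 8/9 = 1.

(10/9, 7/9, -8/9)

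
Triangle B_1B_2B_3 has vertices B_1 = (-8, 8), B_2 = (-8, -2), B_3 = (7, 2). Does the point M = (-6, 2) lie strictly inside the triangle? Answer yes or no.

yes

Barycentric coordinates of M: (26/75, 13/25, 2/15).
The three coordinates are positive, positive, positive; a point is interior exactly when all three are positive.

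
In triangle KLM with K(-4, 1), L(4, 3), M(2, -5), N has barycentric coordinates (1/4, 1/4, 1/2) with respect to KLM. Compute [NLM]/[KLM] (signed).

1/4

The signed ratio [NLM]/[KLM] equals the barycentric coordinate of N at vertex K, which is 1/4.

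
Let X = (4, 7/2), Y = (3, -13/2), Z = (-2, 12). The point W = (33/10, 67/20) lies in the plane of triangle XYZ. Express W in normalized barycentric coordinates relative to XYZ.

Signed area of the reference triangle: [XYZ] = ½·(4·(-13/2−12) + 3·(12−(7/2)) + (-2)·(7/2−(-13/2))) = ½·(-74 + 51/2 − 20) = -137/4.
[WYZ] = ½·((33/10)·(-13/2−12) + 3·(12−(67/20)) + (-2)·(67/20−(-13/2))) = ½·(-1221/20 + 519/20 − 197/10) = -137/5, so the X-coordinate is (-137/5)/(-137/4) = 4/5.
[XWZ] = ½·(4·(67/20−12) + (33/10)·(12−(7/2)) + (-2)·(7/2−(67/20))) = ½·(-173/5 + 561/20 − 3/10) = -137/40, so the Y-coordinate is 1/10.
[XYW] = ½·(4·(-13/2−(67/20)) + 3·(67/20−(7/2)) + (33/10)·(7/2−(-13/2))) = ½·(-197/5 − 9/20 + 33) = -137/40, so the Z-coordinate is 1/10.

(4/5, 1/10, 1/10)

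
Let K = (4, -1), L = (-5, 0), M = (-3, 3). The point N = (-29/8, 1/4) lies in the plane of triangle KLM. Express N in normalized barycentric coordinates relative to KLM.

(1/8, 3/4, 1/8)

Signed area of the reference triangle: [KLM] = ½·(4·(0−3) + (-5)·(3−(-1)) + (-3)·(-1−0)) = ½·(-12 − 20 + 3) = -29/2.
[NLM] = ½·((-29/8)·(0−3) + (-5)·(3−(1/4)) + (-3)·(1/4−0)) = ½·(87/8 − 55/4 − 3/4) = -29/16, so the K-coordinate is (-29/16)/(-29/2) = 1/8.
[KNM] = ½·(4·(1/4−3) + (-29/8)·(3−(-1)) + (-3)·(-1−(1/4))) = ½·(-11 − 29/2 + 15/4) = -87/8, so the L-coordinate is 3/4.
[KLN] = ½·(4·(0−(1/4)) + (-5)·(1/4−(-1)) + (-29/8)·(-1−0)) = ½·(-1 − 25/4 + 29/8) = -29/16, so the M-coordinate is 1/8.
Check: 1/8 + 3/4 + 1/8 = 1.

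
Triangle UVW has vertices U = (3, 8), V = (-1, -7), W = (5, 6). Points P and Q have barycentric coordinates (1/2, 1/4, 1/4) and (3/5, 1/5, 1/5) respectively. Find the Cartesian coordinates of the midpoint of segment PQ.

Barycentric coordinates of the midpoint are the average: (11/20, 9/40, 9/40).
Converting: (11/20)·U + (9/40)·V + (9/40)·W = (51/20, 167/40).

(51/20, 167/40)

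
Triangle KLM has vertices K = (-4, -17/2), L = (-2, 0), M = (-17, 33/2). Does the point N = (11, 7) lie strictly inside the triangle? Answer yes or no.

Barycentric coordinates of N: (-213/107, 1153/321, -193/321).
The three coordinates are negative, positive, negative; a point is interior exactly when all three are positive.

no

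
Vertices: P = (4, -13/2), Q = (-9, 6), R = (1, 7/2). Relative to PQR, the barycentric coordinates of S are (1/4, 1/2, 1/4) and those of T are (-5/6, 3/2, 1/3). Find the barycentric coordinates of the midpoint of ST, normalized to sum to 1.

Since both coordinate triples sum to 1, the midpoint's barycentrics are the componentwise average.
(1/4+-5/6)/2 = -7/24; similarly 1 and 7/24.

(-7/24, 1, 7/24)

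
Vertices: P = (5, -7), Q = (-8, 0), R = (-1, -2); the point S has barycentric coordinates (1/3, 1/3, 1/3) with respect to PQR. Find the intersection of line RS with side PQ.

Line RS meets PQ where the R-coordinate vanishes; zeroing S's R-weight and renormalizing leaves P, Q-weights 1/3 : 1/3 → (1/2, 1/2).
So T = (1/2)·P + (1/2)·Q = (-3/2, -7/2).

(-3/2, -7/2)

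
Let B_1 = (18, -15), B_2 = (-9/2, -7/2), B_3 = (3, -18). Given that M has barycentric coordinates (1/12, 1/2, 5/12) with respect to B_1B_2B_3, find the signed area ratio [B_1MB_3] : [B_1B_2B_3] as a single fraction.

1/2

The signed ratio [B_1MB_3]/[B_1B_2B_3] equals the barycentric coordinate of M at vertex B_2, which is 1/2.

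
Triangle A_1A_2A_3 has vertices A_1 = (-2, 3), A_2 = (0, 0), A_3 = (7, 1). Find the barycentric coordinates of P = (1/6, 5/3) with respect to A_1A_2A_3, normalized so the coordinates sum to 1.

Signed area of the reference triangle: [A_1A_2A_3] = ½·((-2)·(0−1) + 0·(1−3) + 7·(3−0)) = ½·(2 + 0 + 21) = 23/2.
[PA_2A_3] = ½·((1/6)·(0−1) + 0·(1−(5/3)) + 7·(5/3−0)) = ½·(-1/6 + 0 + 35/3) = 23/4, so the A_1-coordinate is (23/4)/(23/2) = 1/2.
[A_1PA_3] = ½·((-2)·(5/3−1) + (1/6)·(1−3) + 7·(3−(5/3))) = ½·(-4/3 − 1/3 + 28/3) = 23/6, so the A_2-coordinate is 1/3.
[A_1A_2P] = ½·((-2)·(0−(5/3)) + 0·(5/3−3) + (1/6)·(3−0)) = ½·(10/3 + 0 + 1/2) = 23/12, so the A_3-coordinate is 1/6.

(1/2, 1/3, 1/6)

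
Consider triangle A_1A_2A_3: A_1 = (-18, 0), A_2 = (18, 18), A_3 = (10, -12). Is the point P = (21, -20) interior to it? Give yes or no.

Barycentric coordinates of P: (-197/468, -23/234, 79/52).
The three coordinates are negative, negative, positive; a point is interior exactly when all three are positive.

no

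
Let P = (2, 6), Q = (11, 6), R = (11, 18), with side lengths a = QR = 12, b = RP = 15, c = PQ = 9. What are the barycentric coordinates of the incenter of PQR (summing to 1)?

The incenter has barycentric coordinates proportional to the opposite side lengths: (12 : 15 : 9).
Normalizing by 12+15+9 = 36 gives (1/3, 5/12, 1/4).

(1/3, 5/12, 1/4)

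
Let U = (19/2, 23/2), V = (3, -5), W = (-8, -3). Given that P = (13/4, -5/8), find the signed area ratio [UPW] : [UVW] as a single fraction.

5/8

[UVW] = ½·((19/2)·(-5−(-3)) + 3·(-3−(23/2)) + (-8)·(23/2−(-5))) = ½·(-19 − 87/2 − 132) = -389/4.
[UPW] = ½·((19/2)·(-5/8−(-3)) + (13/4)·(-3−(23/2)) + (-8)·(23/2−(-5/8))) = ½·(361/16 − 377/8 − 97) = -1945/32, so the ratio is (-1945/32)/(-389/4) = 5/8.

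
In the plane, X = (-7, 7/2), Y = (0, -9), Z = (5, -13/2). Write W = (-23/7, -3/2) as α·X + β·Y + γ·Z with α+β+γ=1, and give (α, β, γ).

Signed area of the reference triangle: [XYZ] = ½·((-7)·(-9−(-13/2)) + 0·(-13/2−(7/2)) + 5·(7/2−(-9))) = ½·(35/2 + 0 + 125/2) = 40.
[WYZ] = ½·((-23/7)·(-9−(-13/2)) + 0·(-13/2−(-3/2)) + 5·(-3/2−(-9))) = ½·(115/14 + 0 + 75/2) = 160/7, so the X-coordinate is (160/7)/40 = 4/7.
[XWZ] = ½·((-7)·(-3/2−(-13/2)) + (-23/7)·(-13/2−(7/2)) + 5·(7/2−(-3/2))) = ½·(-35 + 230/7 + 25) = 80/7, so the Y-coordinate is 2/7.
[XYW] = ½·((-7)·(-9−(-3/2)) + 0·(-3/2−(7/2)) + (-23/7)·(7/2−(-9))) = ½·(105/2 + 0 − 575/14) = 40/7, so the Z-coordinate is 1/7.

(4/7, 2/7, 1/7)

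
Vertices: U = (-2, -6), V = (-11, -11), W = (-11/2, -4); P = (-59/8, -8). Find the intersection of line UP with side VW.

Barycentric coordinates of P with respect to UVW: (1/4, 1/2, 1/4).
On side VW the U-coordinate is zero; dropping P's U-weight 1/4 and renormalizing the remaining 1/2 : 1/4 gives weights 2/3, 1/3 on V, W.
Q = (2/3)·(-11, -11) + (1/3)·(-11/2, -4) = (-55/6, -26/3).

(-55/6, -26/3)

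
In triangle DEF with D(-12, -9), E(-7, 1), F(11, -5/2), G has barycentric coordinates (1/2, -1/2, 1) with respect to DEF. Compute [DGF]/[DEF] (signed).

The signed ratio [DGF]/[DEF] equals the barycentric coordinate of G at vertex E, which is -1/2.

-1/2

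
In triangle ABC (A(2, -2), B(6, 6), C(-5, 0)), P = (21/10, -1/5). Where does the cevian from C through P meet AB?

(26/9, -2/9)

Barycentric coordinates of P with respect to ABC: (7/10, 1/5, 1/10).
On side AB the C-coordinate is zero; dropping P's C-weight 1/10 and renormalizing the remaining 7/10 : 1/5 gives weights 7/9, 2/9 on A, B.
Q = (7/9)·(2, -2) + (2/9)·(6, 6) = (26/9, -2/9).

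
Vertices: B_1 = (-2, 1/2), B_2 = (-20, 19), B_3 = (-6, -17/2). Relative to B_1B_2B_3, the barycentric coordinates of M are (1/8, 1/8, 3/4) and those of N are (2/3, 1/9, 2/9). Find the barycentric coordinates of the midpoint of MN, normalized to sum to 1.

Since both coordinate triples sum to 1, the midpoint's barycentrics are the componentwise average.
(1/8+2/3)/2 = 19/48; similarly 17/144 and 35/72.

(19/48, 17/144, 35/72)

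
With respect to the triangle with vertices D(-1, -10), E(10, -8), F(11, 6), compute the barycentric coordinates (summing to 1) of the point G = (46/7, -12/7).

Signed area of the reference triangle: [DEF] = ½·((-1)·(-8−6) + 10·(6−(-10)) + 11·(-10−(-8))) = ½·(14 + 160 − 22) = 76.
[GEF] = ½·((46/7)·(-8−6) + 10·(6−(-12/7)) + 11·(-12/7−(-8))) = ½·(-92 + 540/7 + 484/7) = 190/7, so the D-coordinate is (190/7)/76 = 5/14.
[DGF] = ½·((-1)·(-12/7−6) + (46/7)·(6−(-10)) + 11·(-10−(-12/7))) = ½·(54/7 + 736/7 − 638/7) = 76/7, so the E-coordinate is 1/7.
[DEG] = ½·((-1)·(-8−(-12/7)) + 10·(-12/7−(-10)) + (46/7)·(-10−(-8))) = ½·(44/7 + 580/7 − 92/7) = 38, so the F-coordinate is 1/2.
Check: 5/14 + 1/7 + 1/2 = 1.

(5/14, 1/7, 1/2)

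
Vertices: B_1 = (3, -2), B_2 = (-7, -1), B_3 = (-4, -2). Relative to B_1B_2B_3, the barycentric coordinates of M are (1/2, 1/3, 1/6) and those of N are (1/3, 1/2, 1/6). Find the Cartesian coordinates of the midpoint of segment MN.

Barycentric coordinates of the midpoint are the average: (5/12, 5/12, 1/6).
Converting: (5/12)·B_1 + (5/12)·B_2 + (1/6)·B_3 = (-7/3, -19/12).

(-7/3, -19/12)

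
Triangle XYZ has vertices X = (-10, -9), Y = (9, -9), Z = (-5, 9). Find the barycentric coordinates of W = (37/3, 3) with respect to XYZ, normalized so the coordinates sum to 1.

(-2/3, 1, 2/3)

Signed area of the reference triangle: [XYZ] = ½·((-10)·(-9−9) + 9·(9−(-9)) + (-5)·(-9−(-9))) = ½·(180 + 162 + 0) = 171.
[WYZ] = ½·((37/3)·(-9−9) + 9·(9−3) + (-5)·(3−(-9))) = ½·(-222 + 54 − 60) = -114, so the X-coordinate is (-114)/171 = -2/3.
[XWZ] = ½·((-10)·(3−9) + (37/3)·(9−(-9)) + (-5)·(-9−3)) = ½·(60 + 222 + 60) = 171, so the Y-coordinate is 1.
[XYW] = ½·((-10)·(-9−3) + 9·(3−(-9)) + (37/3)·(-9−(-9))) = ½·(120 + 108 + 0) = 114, so the Z-coordinate is 2/3.
Check: -2/3 + 1 + 2/3 = 1.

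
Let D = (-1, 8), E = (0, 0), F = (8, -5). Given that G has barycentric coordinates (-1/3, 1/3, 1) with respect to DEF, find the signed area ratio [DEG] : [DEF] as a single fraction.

1

The signed ratio [DEG]/[DEF] equals the barycentric coordinate of G at vertex F, which is 1.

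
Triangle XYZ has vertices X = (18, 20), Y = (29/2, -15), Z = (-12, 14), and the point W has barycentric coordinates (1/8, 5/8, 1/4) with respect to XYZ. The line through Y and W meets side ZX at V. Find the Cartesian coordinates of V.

Line YW meets ZX where the Y-coordinate vanishes; zeroing W's Y-weight and renormalizing leaves Z, X-weights 1/4 : 1/8 → (2/3, 1/3).
So V = (2/3)·Z + (1/3)·X = (-2, 16).

(-2, 16)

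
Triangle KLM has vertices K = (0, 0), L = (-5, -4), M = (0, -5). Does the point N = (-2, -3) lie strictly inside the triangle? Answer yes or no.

Barycentric coordinates of N: (8/25, 2/5, 7/25).
The three coordinates are positive, positive, positive; a point is interior exactly when all three are positive.

yes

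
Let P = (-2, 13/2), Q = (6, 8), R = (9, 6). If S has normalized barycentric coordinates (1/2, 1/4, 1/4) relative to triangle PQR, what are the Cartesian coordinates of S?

S = (1/2)·P + (1/4)·Q + (1/4)·R.
x-coordinate: (1/2)·(-2) + (1/4)·6 + (1/4)·9 = 11/4.
y-coordinate: (1/2)·(13/2) + (1/4)·8 + (1/4)·6 = 27/4.

(11/4, 27/4)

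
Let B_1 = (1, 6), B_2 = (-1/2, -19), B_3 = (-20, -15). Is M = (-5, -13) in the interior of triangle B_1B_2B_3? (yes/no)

yes

Barycentric coordinates of M: (66/329, 26/47, 81/329).
The three coordinates are positive, positive, positive; a point is interior exactly when all three are positive.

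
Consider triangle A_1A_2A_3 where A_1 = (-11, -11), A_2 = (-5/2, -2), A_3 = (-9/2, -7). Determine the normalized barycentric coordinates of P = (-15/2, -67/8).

Signed area of the reference triangle: [A_1A_2A_3] = ½·((-11)·(-2−(-7)) + (-5/2)·(-7−(-11)) + (-9/2)·(-11−(-2))) = ½·(-55 − 10 + 81/2) = -49/4.
[PA_2A_3] = ½·((-15/2)·(-2−(-7)) + (-5/2)·(-7−(-67/8)) + (-9/2)·(-67/8−(-2))) = ½·(-75/2 − 55/16 + 459/16) = -49/8, so the A_1-coordinate is (-49/8)/(-49/4) = 1/2.
[A_1PA_3] = ½·((-11)·(-67/8−(-7)) + (-15/2)·(-7−(-11)) + (-9/2)·(-11−(-67/8))) = ½·(121/8 − 30 + 189/16) = -49/32, so the A_2-coordinate is 1/8.
[A_1A_2P] = ½·((-11)·(-2−(-67/8)) + (-5/2)·(-67/8−(-11)) + (-15/2)·(-11−(-2))) = ½·(-561/8 − 105/16 + 135/2) = -147/32, so the A_3-coordinate is 3/8.

(1/2, 1/8, 3/8)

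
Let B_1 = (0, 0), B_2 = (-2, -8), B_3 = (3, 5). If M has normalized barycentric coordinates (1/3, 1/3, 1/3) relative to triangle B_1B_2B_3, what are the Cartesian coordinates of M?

M = (1/3)·B_1 + (1/3)·B_2 + (1/3)·B_3.
x-coordinate: (1/3)·0 + (1/3)·(-2) + (1/3)·3 = 1/3.
y-coordinate: (1/3)·0 + (1/3)·(-8) + (1/3)·5 = -1.

(1/3, -1)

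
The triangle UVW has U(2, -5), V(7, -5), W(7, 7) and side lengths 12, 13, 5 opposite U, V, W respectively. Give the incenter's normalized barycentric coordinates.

The incenter has barycentric coordinates proportional to the opposite side lengths: (12 : 13 : 5).
Normalizing by 12+13+5 = 30 gives (2/5, 13/30, 1/6).

(2/5, 13/30, 1/6)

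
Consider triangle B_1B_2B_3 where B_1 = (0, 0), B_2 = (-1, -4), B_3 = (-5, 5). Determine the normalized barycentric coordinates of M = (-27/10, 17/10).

Signed area of the reference triangle: [B_1B_2B_3] = ½·(0·(-4−5) + (-1)·(5−0) + (-5)·(0−(-4))) = ½·(0 − 5 − 20) = -25/2.
[MB_2B_3] = ½·((-27/10)·(-4−5) + (-1)·(5−(17/10)) + (-5)·(17/10−(-4))) = ½·(243/10 − 33/10 − 57/2) = -15/4, so the B_1-coordinate is (-15/4)/(-25/2) = 3/10.
[B_1MB_3] = ½·(0·(17/10−5) + (-27/10)·(5−0) + (-5)·(0−(17/10))) = ½·(0 − 27/2 + 17/2) = -5/2, so the B_2-coordinate is 1/5.
[B_1B_2M] = ½·(0·(-4−(17/10)) + (-1)·(17/10−0) + (-27/10)·(0−(-4))) = ½·(0 − 17/10 − 54/5) = -25/4, so the B_3-coordinate is 1/2.
Check: 3/10 + 1/5 + 1/2 = 1.

(3/10, 1/5, 1/2)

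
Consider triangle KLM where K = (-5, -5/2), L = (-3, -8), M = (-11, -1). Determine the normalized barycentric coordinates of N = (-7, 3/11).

(14/11, -5/11, 2/11)

Signed area of the reference triangle: [KLM] = ½·((-5)·(-8−(-1)) + (-3)·(-1−(-5/2)) + (-11)·(-5/2−(-8))) = ½·(35 − 9/2 − 121/2) = -15.
[NLM] = ½·((-7)·(-8−(-1)) + (-3)·(-1−(3/11)) + (-11)·(3/11−(-8))) = ½·(49 + 42/11 − 91) = -210/11, so the K-coordinate is (-210/11)/(-15) = 14/11.
[KNM] = ½·((-5)·(3/11−(-1)) + (-7)·(-1−(-5/2)) + (-11)·(-5/2−(3/11))) = ½·(-70/11 − 21/2 + 61/2) = 75/11, so the L-coordinate is -5/11.
[KLN] = ½·((-5)·(-8−(3/11)) + (-3)·(3/11−(-5/2)) + (-7)·(-5/2−(-8))) = ½·(455/11 − 183/22 − 77/2) = -30/11, so the M-coordinate is 2/11.
Check: 14/11 − 5/11 + 2/11 = 1.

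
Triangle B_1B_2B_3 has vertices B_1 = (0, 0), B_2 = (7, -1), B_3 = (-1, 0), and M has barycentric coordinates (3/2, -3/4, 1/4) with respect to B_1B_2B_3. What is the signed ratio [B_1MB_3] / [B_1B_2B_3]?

-3/4

The signed ratio [B_1MB_3]/[B_1B_2B_3] equals the barycentric coordinate of M at vertex B_2, which is -3/4.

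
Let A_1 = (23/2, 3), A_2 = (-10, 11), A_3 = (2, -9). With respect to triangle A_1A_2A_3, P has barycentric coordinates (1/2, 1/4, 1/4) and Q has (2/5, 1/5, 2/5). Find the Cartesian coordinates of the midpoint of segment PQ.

(143/40, 9/10)

Barycentric coordinates of the midpoint are the average: (9/20, 9/40, 13/40).
Converting: (9/20)·A_1 + (9/40)·A_2 + (13/40)·A_3 = (143/40, 9/10).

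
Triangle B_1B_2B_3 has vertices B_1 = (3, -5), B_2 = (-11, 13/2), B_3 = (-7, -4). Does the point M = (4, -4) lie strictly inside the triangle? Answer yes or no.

Barycentric coordinates of M: (231/202, 11/101, -51/202).
The three coordinates are positive, positive, negative; a point is interior exactly when all three are positive.

no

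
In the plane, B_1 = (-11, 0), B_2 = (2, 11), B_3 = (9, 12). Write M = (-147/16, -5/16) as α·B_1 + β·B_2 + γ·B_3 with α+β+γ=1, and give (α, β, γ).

(17/16, -7/16, 3/8)

Signed area of the reference triangle: [B_1B_2B_3] = ½·((-11)·(11−12) + 2·(12−0) + 9·(0−11)) = ½·(11 + 24 − 99) = -32.
[MB_2B_3] = ½·((-147/16)·(11−12) + 2·(12−(-5/16)) + 9·(-5/16−11)) = ½·(147/16 + 197/8 − 1629/16) = -34, so the B_1-coordinate is (-34)/(-32) = 17/16.
[B_1MB_3] = ½·((-11)·(-5/16−12) + (-147/16)·(12−0) + 9·(0−(-5/16))) = ½·(2167/16 − 441/4 + 45/16) = 14, so the B_2-coordinate is -7/16.
[B_1B_2M] = ½·((-11)·(11−(-5/16)) + 2·(-5/16−0) + (-147/16)·(0−11)) = ½·(-1991/16 − 5/8 + 1617/16) = -12, so the B_3-coordinate is 3/8.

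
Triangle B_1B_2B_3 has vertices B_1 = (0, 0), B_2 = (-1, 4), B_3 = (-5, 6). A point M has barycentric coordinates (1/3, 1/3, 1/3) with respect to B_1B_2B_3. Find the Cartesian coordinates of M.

M = (1/3)·B_1 + (1/3)·B_2 + (1/3)·B_3.
x-coordinate: (1/3)·0 + (1/3)·(-1) + (1/3)·(-5) = -2.
y-coordinate: (1/3)·0 + (1/3)·4 + (1/3)·6 = 10/3.

(-2, 10/3)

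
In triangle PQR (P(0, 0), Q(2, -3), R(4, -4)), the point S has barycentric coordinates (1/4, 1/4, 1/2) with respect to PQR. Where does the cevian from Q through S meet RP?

Line QS meets RP where the Q-coordinate vanishes; zeroing S's Q-weight and renormalizing leaves R, P-weights 1/2 : 1/4 → (2/3, 1/3).
So T = (2/3)·R + (1/3)·P = (8/3, -8/3).

(8/3, -8/3)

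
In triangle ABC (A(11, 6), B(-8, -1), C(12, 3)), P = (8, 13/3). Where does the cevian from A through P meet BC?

Barycentric coordinates of P with respect to ABC: (2/3, 1/6, 1/6).
On side BC the A-coordinate is zero; dropping P's A-weight 2/3 and renormalizing the remaining 1/6 : 1/6 gives weights 1/2, 1/2 on B, C.
Q = (1/2)·(-8, -1) + (1/2)·(12, 3) = (2, 1).

(2, 1)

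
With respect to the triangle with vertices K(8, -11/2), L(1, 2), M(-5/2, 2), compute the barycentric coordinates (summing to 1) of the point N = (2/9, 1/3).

Signed area of the reference triangle: [KLM] = ½·(8·(2−2) + 1·(2−(-11/2)) + (-5/2)·(-11/2−2)) = ½·(0 + 15/2 + 75/4) = 105/8.
[NLM] = ½·((2/9)·(2−2) + 1·(2−(1/3)) + (-5/2)·(1/3−2)) = ½·(0 + 5/3 + 25/6) = 35/12, so the K-coordinate is (35/12)/(105/8) = 2/9.
[KNM] = ½·(8·(1/3−2) + (2/9)·(2−(-11/2)) + (-5/2)·(-11/2−(1/3))) = ½·(-40/3 + 5/3 + 175/12) = 35/24, so the L-coordinate is 1/9.
[KLN] = ½·(8·(2−(1/3)) + 1·(1/3−(-11/2)) + (2/9)·(-11/2−2)) = ½·(40/3 + 35/6 − 5/3) = 35/4, so the M-coordinate is 2/3.
Check: 2/9 + 1/9 + 2/3 = 1.

(2/9, 1/9, 2/3)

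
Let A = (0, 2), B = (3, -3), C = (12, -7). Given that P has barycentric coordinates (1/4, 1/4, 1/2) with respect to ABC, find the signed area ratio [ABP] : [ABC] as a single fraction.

The signed ratio [ABP]/[ABC] equals the barycentric coordinate of P at vertex C, which is 1/2.

1/2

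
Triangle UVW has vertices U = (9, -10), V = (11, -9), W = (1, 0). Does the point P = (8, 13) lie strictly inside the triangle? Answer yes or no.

Barycentric coordinates of P: (-193/28, 87/14, 47/28).
The three coordinates are negative, positive, positive; a point is interior exactly when all three are positive.

no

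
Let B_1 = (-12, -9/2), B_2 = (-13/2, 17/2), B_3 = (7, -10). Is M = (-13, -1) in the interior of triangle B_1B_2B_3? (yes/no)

no

Barycentric coordinates of M: (994/1109, 244/1109, -129/1109).
The three coordinates are positive, positive, negative; a point is interior exactly when all three are positive.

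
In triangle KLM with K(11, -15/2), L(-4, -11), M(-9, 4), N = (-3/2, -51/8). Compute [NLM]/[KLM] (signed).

[KLM] = ½·(11·(-11−4) + (-4)·(4−(-15/2)) + (-9)·(-15/2−(-11))) = ½·(-165 − 46 − 63/2) = -485/4.
[NLM] = ½·((-3/2)·(-11−4) + (-4)·(4−(-51/8)) + (-9)·(-51/8−(-11))) = ½·(45/2 − 83/2 − 333/8) = -485/16, so the ratio is (-485/16)/(-485/4) = 1/4.

1/4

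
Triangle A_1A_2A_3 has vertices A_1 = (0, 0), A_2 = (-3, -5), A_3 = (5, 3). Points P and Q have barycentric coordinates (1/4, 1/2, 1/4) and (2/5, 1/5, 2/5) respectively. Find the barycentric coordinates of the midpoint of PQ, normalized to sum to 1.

(13/40, 7/20, 13/40)

Since both coordinate triples sum to 1, the midpoint's barycentrics are the componentwise average.
(1/4+2/5)/2 = 13/40; similarly 7/20 and 13/40.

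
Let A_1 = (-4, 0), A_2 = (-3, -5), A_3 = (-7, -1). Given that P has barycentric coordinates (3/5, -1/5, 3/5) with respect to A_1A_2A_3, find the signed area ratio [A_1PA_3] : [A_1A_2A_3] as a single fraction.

The signed ratio [A_1PA_3]/[A_1A_2A_3] equals the barycentric coordinate of P at vertex A_2, which is -1/5.

-1/5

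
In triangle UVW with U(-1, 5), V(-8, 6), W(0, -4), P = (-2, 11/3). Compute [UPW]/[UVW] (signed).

[UVW] = ½·((-1)·(6−(-4)) + (-8)·(-4−5) + 0·(5−6)) = ½·(-10 + 72 + 0) = 31.
[UPW] = ½·((-1)·(11/3−(-4)) + (-2)·(-4−5) + 0·(5−(11/3))) = ½·(-23/3 + 18 + 0) = 31/6, so the ratio is (31/6)/31 = 1/6.

1/6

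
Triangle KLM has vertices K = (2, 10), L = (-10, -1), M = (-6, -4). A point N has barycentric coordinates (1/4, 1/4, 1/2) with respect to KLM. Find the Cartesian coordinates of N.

(-5, 1/4)

N = (1/4)·K + (1/4)·L + (1/2)·M.
x-coordinate: (1/4)·2 + (1/4)·(-10) + (1/2)·(-6) = -5.
y-coordinate: (1/4)·10 + (1/4)·(-1) + (1/2)·(-4) = 1/4.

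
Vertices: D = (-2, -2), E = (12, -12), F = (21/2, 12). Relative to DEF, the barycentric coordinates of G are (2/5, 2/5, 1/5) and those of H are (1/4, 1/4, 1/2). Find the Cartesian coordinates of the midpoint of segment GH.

(277/40, -7/20)

Barycentric coordinates of the midpoint are the average: (13/40, 13/40, 7/20).
Converting: (13/40)·D + (13/40)·E + (7/20)·F = (277/40, -7/20).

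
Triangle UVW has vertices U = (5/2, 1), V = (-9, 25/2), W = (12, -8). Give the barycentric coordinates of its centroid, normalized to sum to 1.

(1/3, 1/3, 1/3)

The centroid is the average of the vertices, so each weight is 1/3.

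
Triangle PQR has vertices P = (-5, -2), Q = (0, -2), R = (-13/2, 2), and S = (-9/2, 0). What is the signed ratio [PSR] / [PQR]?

1/4

[PQR] = ½·((-5)·(-2−2) + 0·(2−(-2)) + (-13/2)·(-2−(-2))) = ½·(20 + 0 + 0) = 10.
[PSR] = ½·((-5)·(0−2) + (-9/2)·(2−(-2)) + (-13/2)·(-2−0)) = ½·(10 − 18 + 13) = 5/2, so the ratio is (5/2)/10 = 1/4.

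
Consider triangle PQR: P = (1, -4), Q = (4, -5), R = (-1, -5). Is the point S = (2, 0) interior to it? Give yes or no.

Barycentric coordinates of S: (5, -7/5, -13/5).
The three coordinates are positive, negative, negative; a point is interior exactly when all three are positive.

no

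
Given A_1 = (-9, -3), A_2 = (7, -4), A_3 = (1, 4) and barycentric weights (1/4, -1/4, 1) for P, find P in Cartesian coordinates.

P = (1/4)·A_1 + (-1/4)·A_2 + 1·A_3.
x-coordinate: (1/4)·(-9) + (-1/4)·7 + 1·1 = -3.
y-coordinate: (1/4)·(-3) + (-1/4)·(-4) + 1·4 = 17/4.

(-3, 17/4)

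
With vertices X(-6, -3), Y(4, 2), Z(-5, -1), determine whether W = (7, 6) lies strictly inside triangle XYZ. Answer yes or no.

no

Barycentric coordinates of W: (-9/5, 17/15, 5/3).
The three coordinates are negative, positive, positive; a point is interior exactly when all three are positive.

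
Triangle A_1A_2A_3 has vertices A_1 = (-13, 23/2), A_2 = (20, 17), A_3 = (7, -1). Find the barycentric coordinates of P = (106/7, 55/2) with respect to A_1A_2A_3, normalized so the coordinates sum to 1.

(3/7, 9/7, -5/7)

Signed area of the reference triangle: [A_1A_2A_3] = ½·((-13)·(17−(-1)) + 20·(-1−(23/2)) + 7·(23/2−17)) = ½·(-234 − 250 − 77/2) = -1045/4.
[PA_2A_3] = ½·((106/7)·(17−(-1)) + 20·(-1−(55/2)) + 7·(55/2−17)) = ½·(1908/7 − 570 + 147/2) = -3135/28, so the A_1-coordinate is (-3135/28)/(-1045/4) = 3/7.
[A_1PA_3] = ½·((-13)·(55/2−(-1)) + (106/7)·(-1−(23/2)) + 7·(23/2−(55/2))) = ½·(-741/2 − 1325/7 − 112) = -9405/28, so the A_2-coordinate is 9/7.
[A_1A_2P] = ½·((-13)·(17−(55/2)) + 20·(55/2−(23/2)) + (106/7)·(23/2−17)) = ½·(273/2 + 320 − 583/7) = 5225/28, so the A_3-coordinate is -5/7.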